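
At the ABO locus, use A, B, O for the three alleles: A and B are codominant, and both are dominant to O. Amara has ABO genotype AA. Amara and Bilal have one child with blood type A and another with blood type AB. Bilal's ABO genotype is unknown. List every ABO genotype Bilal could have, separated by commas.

For each candidate genotype of Bilal, check whether crossing it with AA can produce every observed child phenotype.
  AA → possible child types {A} ✗
  AB → possible child types {A, AB} ✓
  AO → possible child types {A} ✗
  BB → possible child types {AB} ✗
  BO → possible child types {A, AB} ✓
  OO → possible child types {A} ✗

AB, BO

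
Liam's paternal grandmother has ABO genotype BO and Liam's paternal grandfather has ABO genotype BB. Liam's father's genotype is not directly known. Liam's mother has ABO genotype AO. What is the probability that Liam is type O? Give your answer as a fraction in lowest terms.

Liam's father's ABO genotype from BO × BB: 1/2 BB, 1/2 BO.
Crossing each possibility with the mother AO and summing P(type O): 1/2·0 + 1/2·1/4 = 1/8.

1/8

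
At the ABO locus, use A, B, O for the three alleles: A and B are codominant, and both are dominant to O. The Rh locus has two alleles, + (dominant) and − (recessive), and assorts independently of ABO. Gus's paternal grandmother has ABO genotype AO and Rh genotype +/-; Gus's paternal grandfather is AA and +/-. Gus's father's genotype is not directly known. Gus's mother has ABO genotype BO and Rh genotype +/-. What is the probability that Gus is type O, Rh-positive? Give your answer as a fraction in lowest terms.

Gus's father's ABO genotype from AO × AA: 1/2 AA, 1/2 AO.
Crossing each possibility with the mother BO and summing P(type O): 1/2·0 + 1/2·1/4 = 1/8.
Similarly for Rh via the father's Rh distribution: P(Rh+) = 3/4.
Independent loci: 1/8 × 3/4 = 3/32.

3/32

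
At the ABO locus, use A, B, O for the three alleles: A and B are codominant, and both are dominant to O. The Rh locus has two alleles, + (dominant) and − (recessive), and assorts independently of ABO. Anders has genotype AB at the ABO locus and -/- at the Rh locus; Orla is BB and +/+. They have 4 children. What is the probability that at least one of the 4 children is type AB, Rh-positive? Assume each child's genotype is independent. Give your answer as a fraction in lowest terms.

ABO cross AB × BB → 1/2 B, 1/2 AB.
Rh cross -/- × +/+ → 1 Rh+; so P(type AB, Rh-positive) = 1/2 × 1 = 1/2 per child.
P(none) = (1/2)^4 = 1/16; P(at least one) = 1 − 1/16 = 15/16.

15/16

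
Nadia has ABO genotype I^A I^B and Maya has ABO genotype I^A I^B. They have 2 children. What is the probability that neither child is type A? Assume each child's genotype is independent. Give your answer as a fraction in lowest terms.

9/16

ABO cross I^A I^B × I^A I^B → 1/4 A, 1/4 B, 1/2 AB.
So P(type A) = 1/4 per child.
P(not type A) = 3/4 for one child; (3/4)^2 = 9/16.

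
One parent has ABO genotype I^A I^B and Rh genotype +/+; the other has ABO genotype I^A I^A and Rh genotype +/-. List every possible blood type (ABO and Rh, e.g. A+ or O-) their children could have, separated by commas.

A+, AB+

Gametes from I^A I^B × I^A I^A give offspring ABO genotypes I^A I^A, I^A I^B, i.e. phenotypes A, AB.
Rh cross +/+ × +/- → phenotypes Rh+.
Combining independently: A+, AB+.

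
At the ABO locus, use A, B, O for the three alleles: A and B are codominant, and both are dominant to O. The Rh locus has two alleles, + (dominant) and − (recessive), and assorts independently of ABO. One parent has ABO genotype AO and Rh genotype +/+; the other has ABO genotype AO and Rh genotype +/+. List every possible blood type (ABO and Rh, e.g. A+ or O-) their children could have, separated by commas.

O+, A+

Gametes from AO × AO give offspring ABO genotypes AA, AO, OO, i.e. phenotypes O, A.
Rh cross +/+ × +/+ → phenotypes Rh+.
Combining independently: O+, A+.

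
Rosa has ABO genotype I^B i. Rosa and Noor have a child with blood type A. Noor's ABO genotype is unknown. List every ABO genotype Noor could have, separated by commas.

I^A I^A, I^A I^B, I^A i

For each candidate genotype of Noor, check whether crossing it with I^B i can produce every observed child phenotype.
  I^A I^A → possible child types {A, AB} ✓
  I^A I^B → possible child types {A, B, AB} ✓
  I^A i → possible child types {O, A, B, AB} ✓
  I^B I^B → possible child types {B} ✗
  I^B i → possible child types {O, B} ✗
  i i → possible child types {O, B} ✗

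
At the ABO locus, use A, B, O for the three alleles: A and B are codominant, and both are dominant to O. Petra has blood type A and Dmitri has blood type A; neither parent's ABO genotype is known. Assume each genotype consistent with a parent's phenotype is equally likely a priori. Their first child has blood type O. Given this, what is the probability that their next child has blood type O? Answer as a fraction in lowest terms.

1/4

Possible genotypes: Petra ∈ {AA, AO}; Dmitri ∈ {AA, AO}.
Weight each parental genotype pair by prior × P(type-O child):
  AO × AO: posterior weight 1; P(next child type O) = 1/4.
Weighted sum = 1/4.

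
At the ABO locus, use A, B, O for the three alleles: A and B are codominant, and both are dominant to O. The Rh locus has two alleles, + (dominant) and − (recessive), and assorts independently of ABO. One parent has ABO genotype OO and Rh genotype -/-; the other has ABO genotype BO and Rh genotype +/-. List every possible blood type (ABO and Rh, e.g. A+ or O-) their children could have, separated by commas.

O+, O-, B+, B-

Gametes from OO × BO give offspring ABO genotypes BO, OO, i.e. phenotypes O, B.
Rh cross -/- × +/- → phenotypes Rh+, Rh-.
Combining independently: O+, O-, B+, B-.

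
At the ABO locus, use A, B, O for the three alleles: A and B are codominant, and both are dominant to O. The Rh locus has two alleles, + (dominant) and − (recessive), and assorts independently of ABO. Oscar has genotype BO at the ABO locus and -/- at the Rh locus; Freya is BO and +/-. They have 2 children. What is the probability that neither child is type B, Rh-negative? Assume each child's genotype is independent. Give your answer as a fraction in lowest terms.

25/64

ABO cross BO × BO → 1/4 O, 3/4 B.
Rh cross -/- × +/- → 1/2 Rh+, 1/2 Rh-; so P(type B, Rh-negative) = 3/4 × 1/2 = 3/8 per child.
P(not type B, Rh-negative) = 5/8 for one child; (5/8)^2 = 25/64.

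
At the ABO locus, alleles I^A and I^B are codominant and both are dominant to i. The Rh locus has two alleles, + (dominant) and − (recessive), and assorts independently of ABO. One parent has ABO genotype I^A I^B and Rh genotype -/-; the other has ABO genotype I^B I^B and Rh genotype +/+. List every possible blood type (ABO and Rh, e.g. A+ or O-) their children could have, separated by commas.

Gametes from I^A I^B × I^B I^B give offspring ABO genotypes I^A I^B, I^B I^B, i.e. phenotypes B, AB.
Rh cross -/- × +/+ → phenotypes Rh+.
Combining independently: B+, AB+.

B+, AB+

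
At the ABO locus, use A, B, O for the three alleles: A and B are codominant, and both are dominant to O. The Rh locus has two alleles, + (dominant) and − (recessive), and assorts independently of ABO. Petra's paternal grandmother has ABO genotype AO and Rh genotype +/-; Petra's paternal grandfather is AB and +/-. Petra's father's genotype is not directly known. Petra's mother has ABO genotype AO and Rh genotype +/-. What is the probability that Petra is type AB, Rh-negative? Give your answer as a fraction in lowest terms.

Petra's father's ABO genotype from AO × AB: 1/4 AA, 1/4 AB, 1/4 AO, 1/4 BO.
Crossing each possibility with the mother AO and summing P(type AB): 1/4·0 + 1/4·1/4 + 1/4·0 + 1/4·1/4 = 1/8.
Similarly for Rh via the father's Rh distribution: P(Rh-) = 1/4.
Independent loci: 1/8 × 1/4 = 1/32.

1/32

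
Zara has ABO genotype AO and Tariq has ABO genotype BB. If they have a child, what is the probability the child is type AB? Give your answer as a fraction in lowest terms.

ABO cross AO × BB → offspring phenotypes: 1/2 B, 1/2 AB.
So P(type AB) = 1/2.

1/2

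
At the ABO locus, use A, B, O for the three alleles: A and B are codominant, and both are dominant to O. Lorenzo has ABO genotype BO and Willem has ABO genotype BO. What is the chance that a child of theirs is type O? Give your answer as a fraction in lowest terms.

1/4

ABO cross BO × BO → offspring phenotypes: 1/4 O, 3/4 B.
So P(type O) = 1/4.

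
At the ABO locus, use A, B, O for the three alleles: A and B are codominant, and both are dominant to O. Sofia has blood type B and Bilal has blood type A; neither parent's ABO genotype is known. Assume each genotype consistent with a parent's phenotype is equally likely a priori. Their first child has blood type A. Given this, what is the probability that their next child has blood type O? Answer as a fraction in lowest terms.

Possible genotypes: Sofia ∈ {BB, BO}; Bilal ∈ {AA, AO}.
Weight each parental genotype pair by prior × P(type-A child):
  BO × AA: posterior weight 2/3; P(next child type O) = 0.
  BO × AO: posterior weight 1/3; P(next child type O) = 1/4.
Weighted sum = 1/12.

1/12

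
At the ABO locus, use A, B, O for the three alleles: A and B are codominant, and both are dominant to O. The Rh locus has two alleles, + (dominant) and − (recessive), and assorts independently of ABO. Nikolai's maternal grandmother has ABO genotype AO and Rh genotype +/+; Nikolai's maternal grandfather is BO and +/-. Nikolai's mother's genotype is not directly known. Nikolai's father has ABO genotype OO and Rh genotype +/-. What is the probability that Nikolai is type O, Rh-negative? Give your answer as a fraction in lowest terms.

1/16

Nikolai's mother's ABO genotype from AO × BO: 1/4 AB, 1/4 AO, 1/4 BO, 1/4 OO.
Crossing each possibility with the father OO and summing P(type O): 1/4·0 + 1/4·1/2 + 1/4·1/2 + 1/4·1 = 1/2.
Similarly for Rh via the mother's Rh distribution: P(Rh-) = 1/8.
Independent loci: 1/2 × 1/8 = 1/16.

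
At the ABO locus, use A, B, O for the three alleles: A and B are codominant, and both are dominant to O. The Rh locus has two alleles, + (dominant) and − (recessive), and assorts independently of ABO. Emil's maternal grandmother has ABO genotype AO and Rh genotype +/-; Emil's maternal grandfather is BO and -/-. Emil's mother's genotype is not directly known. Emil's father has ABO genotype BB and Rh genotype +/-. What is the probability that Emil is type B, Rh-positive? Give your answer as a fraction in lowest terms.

15/32

Emil's mother's ABO genotype from AO × BO: 1/4 AB, 1/4 AO, 1/4 BO, 1/4 OO.
Crossing each possibility with the father BB and summing P(type B): 1/4·1/2 + 1/4·1/2 + 1/4·1 + 1/4·1 = 3/4.
Similarly for Rh via the mother's Rh distribution: P(Rh+) = 5/8.
Independent loci: 3/4 × 5/8 = 15/32.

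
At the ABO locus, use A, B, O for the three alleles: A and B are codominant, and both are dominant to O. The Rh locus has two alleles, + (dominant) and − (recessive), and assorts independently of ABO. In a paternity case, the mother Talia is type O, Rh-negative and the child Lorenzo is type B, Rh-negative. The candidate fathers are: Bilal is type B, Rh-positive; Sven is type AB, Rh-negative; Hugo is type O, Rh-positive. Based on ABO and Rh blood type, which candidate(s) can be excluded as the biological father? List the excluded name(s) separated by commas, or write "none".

Hugo

A candidate is excluded only if no genotype consistent with his phenotype could produce a type B, Rh-negative child with a type O, Rh-negative mother.
Hugo (type O, Rh+): no genotype consistent with that phenotype can produce a type-B Rh- child with a type-O mother.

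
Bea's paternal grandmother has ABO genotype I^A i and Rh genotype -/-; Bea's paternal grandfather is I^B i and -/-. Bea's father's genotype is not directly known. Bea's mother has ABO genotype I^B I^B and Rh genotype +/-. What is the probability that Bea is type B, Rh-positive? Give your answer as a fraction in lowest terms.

3/8

Bea's father's ABO genotype from I^A i × I^B i: 1/4 I^A I^B, 1/4 I^A i, 1/4 I^B i, 1/4 i i.
Crossing each possibility with the mother I^B I^B and summing P(type B): 1/4·1/2 + 1/4·1/2 + 1/4·1 + 1/4·1 = 3/4.
Similarly for Rh via the father's Rh distribution: P(Rh+) = 1/2.
Independent loci: 3/4 × 1/2 = 3/8.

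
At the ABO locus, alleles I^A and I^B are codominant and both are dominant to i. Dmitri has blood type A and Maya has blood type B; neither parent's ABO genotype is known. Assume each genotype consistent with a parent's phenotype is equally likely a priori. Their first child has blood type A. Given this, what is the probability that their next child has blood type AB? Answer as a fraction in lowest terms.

Possible genotypes: Dmitri ∈ {I^A I^A, I^A i}; Maya ∈ {I^B I^B, I^B i}.
Weight each parental genotype pair by prior × P(type-A child):
  I^A I^A × I^B i: posterior weight 2/3; P(next child type AB) = 1/2.
  I^A i × I^B i: posterior weight 1/3; P(next child type AB) = 1/4.
Weighted sum = 5/12.

5/12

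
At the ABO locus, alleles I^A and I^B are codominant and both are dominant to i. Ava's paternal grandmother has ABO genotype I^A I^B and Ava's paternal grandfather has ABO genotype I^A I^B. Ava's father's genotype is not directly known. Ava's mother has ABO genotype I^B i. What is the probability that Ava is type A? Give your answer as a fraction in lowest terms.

1/4

Ava's father's ABO genotype from I^A I^B × I^A I^B: 1/4 I^A I^A, 1/2 I^A I^B, 1/4 I^B I^B.
Crossing each possibility with the mother I^B i and summing P(type A): 1/4·1/2 + 1/2·1/4 + 1/4·0 = 1/4.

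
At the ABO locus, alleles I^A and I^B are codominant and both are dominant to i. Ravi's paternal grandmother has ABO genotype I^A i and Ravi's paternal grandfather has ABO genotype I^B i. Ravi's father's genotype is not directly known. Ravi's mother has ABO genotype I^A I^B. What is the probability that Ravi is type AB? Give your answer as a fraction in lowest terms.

1/4

Ravi's father's ABO genotype from I^A i × I^B i: 1/4 I^A I^B, 1/4 I^A i, 1/4 I^B i, 1/4 i i.
Crossing each possibility with the mother I^A I^B and summing P(type AB): 1/4·1/2 + 1/4·1/4 + 1/4·1/4 + 1/4·0 = 1/4.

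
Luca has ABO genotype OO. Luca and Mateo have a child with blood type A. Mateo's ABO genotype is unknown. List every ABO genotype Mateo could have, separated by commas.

For each candidate genotype of Mateo, check whether crossing it with OO can produce every observed child phenotype.
  AA → possible child types {A} ✓
  AB → possible child types {A, B} ✓
  AO → possible child types {O, A} ✓
  BB → possible child types {B} ✗
  BO → possible child types {O, B} ✗
  OO → possible child types {O} ✗

AA, AB, AO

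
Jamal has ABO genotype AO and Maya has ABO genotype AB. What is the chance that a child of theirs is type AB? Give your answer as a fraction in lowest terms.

ABO cross AO × AB → offspring phenotypes: 1/2 A, 1/4 B, 1/4 AB.
So P(type AB) = 1/4.

1/4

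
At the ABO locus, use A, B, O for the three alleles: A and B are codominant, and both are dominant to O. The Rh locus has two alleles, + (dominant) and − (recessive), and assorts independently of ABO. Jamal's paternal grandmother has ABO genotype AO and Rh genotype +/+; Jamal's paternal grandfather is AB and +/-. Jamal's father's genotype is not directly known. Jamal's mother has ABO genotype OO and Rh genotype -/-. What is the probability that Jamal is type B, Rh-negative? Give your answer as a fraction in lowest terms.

1/16

Jamal's father's ABO genotype from AO × AB: 1/4 AA, 1/4 AB, 1/4 AO, 1/4 BO.
Crossing each possibility with the mother OO and summing P(type B): 1/4·0 + 1/4·1/2 + 1/4·0 + 1/4·1/2 = 1/4.
Similarly for Rh via the father's Rh distribution: P(Rh-) = 1/4.
Independent loci: 1/4 × 1/4 = 1/16.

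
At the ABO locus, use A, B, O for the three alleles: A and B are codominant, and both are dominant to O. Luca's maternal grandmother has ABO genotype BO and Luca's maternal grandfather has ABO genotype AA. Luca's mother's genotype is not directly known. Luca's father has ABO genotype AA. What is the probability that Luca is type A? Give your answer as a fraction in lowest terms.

3/4

Luca's mother's ABO genotype from BO × AA: 1/2 AB, 1/2 AO.
Crossing each possibility with the father AA and summing P(type A): 1/2·1/2 + 1/2·1 = 3/4.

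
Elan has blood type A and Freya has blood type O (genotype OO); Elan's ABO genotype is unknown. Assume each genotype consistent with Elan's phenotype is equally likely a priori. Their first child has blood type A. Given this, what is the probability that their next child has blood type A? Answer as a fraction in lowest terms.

Possible genotypes: Elan ∈ {AA, AO}; Freya ∈ {OO}.
Weight each parental genotype pair by prior × P(type-A child):
  AA × OO: posterior weight 2/3; P(next child type A) = 1.
  AO × OO: posterior weight 1/3; P(next child type A) = 1/2.
Weighted sum = 5/6.

5/6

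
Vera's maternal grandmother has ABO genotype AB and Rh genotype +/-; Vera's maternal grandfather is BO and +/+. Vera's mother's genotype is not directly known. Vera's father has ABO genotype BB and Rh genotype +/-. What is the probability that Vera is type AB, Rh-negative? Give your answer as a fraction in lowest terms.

1/32

Vera's mother's ABO genotype from AB × BO: 1/4 AB, 1/4 AO, 1/4 BB, 1/4 BO.
Crossing each possibility with the father BB and summing P(type AB): 1/4·1/2 + 1/4·1/2 + 1/4·0 + 1/4·0 = 1/4.
Similarly for Rh via the mother's Rh distribution: P(Rh-) = 1/8.
Independent loci: 1/4 × 1/8 = 1/32.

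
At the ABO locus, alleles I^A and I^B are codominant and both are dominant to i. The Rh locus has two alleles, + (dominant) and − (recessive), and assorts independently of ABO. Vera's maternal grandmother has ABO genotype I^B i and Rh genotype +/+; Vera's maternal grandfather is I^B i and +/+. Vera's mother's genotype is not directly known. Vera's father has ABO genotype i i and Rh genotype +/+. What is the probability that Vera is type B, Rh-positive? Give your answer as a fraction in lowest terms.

Vera's mother's ABO genotype from I^B i × I^B i: 1/4 I^B I^B, 1/2 I^B i, 1/4 i i.
Crossing each possibility with the father i i and summing P(type B): 1/4·1 + 1/2·1/2 + 1/4·0 = 1/2.
Similarly for Rh via the mother's Rh distribution: P(Rh+) = 1.
Independent loci: 1/2 × 1 = 1/2.

1/2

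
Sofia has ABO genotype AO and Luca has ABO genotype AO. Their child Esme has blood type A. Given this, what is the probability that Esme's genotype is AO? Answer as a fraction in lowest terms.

2/3

Cross AO × AO → 1/4 AA, 1/2 AO, 1/4 OO.
Type-A genotypes among offspring: AA (1/4), AO (1/2); total 3/4.
P(AO | type A) = (1/2) / (3/4) = 2/3.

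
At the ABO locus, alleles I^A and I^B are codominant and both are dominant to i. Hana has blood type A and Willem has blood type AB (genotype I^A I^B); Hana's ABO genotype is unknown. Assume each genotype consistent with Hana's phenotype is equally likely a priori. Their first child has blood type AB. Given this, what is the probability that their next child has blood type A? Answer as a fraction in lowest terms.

Possible genotypes: Hana ∈ {I^A I^A, I^A i}; Willem ∈ {I^A I^B}.
Weight each parental genotype pair by prior × P(type-AB child):
  I^A I^A × I^A I^B: posterior weight 2/3; P(next child type A) = 1/2.
  I^A i × I^A I^B: posterior weight 1/3; P(next child type A) = 1/2.
Weighted sum = 1/2.

1/2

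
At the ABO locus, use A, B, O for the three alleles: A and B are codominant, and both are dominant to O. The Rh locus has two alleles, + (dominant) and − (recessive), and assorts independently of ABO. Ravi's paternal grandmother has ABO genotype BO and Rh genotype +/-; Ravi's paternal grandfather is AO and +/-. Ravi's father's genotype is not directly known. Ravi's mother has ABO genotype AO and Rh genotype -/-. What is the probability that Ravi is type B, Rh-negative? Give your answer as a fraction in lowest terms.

1/16

Ravi's father's ABO genotype from BO × AO: 1/4 AB, 1/4 AO, 1/4 BO, 1/4 OO.
Crossing each possibility with the mother AO and summing P(type B): 1/4·1/4 + 1/4·0 + 1/4·1/4 + 1/4·0 = 1/8.
Similarly for Rh via the father's Rh distribution: P(Rh-) = 1/2.
Independent loci: 1/8 × 1/2 = 1/16.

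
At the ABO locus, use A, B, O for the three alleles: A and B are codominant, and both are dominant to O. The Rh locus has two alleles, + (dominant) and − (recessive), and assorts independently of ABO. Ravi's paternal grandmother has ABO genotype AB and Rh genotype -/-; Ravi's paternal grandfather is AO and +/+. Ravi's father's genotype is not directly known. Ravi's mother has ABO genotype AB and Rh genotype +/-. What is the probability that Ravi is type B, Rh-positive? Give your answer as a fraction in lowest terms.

3/16

Ravi's father's ABO genotype from AB × AO: 1/4 AA, 1/4 AB, 1/4 AO, 1/4 BO.
Crossing each possibility with the mother AB and summing P(type B): 1/4·0 + 1/4·1/4 + 1/4·1/4 + 1/4·1/2 = 1/4.
Similarly for Rh via the father's Rh distribution: P(Rh+) = 3/4.
Independent loci: 1/4 × 3/4 = 3/16.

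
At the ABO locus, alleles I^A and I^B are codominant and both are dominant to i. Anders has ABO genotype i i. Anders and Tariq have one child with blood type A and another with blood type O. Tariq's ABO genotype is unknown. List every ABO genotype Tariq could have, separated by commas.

I^A i

For each candidate genotype of Tariq, check whether crossing it with i i can produce every observed child phenotype.
  I^A I^A → possible child types {A} ✗
  I^A I^B → possible child types {A, B} ✗
  I^A i → possible child types {O, A} ✓
  I^B I^B → possible child types {B} ✗
  I^B i → possible child types {O, B} ✗
  i i → possible child types {O} ✗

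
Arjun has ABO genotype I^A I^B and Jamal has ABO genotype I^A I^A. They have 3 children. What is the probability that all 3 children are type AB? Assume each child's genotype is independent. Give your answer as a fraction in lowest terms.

ABO cross I^A I^B × I^A I^A → 1/2 A, 1/2 AB.
So P(type AB) = 1/2 per child.
All 3 independent: (1/2)^3 = 1/8.

1/8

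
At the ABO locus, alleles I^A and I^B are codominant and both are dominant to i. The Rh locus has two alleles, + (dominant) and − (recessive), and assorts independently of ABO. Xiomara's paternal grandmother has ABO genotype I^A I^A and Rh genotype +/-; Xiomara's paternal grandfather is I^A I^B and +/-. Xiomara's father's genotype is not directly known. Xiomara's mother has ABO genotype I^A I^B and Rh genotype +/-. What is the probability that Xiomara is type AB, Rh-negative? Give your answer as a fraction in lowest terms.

1/8

Xiomara's father's ABO genotype from I^A I^A × I^A I^B: 1/2 I^A I^A, 1/2 I^A I^B.
Crossing each possibility with the mother I^A I^B and summing P(type AB): 1/2·1/2 + 1/2·1/2 = 1/2.
Similarly for Rh via the father's Rh distribution: P(Rh-) = 1/4.
Independent loci: 1/2 × 1/4 = 1/8.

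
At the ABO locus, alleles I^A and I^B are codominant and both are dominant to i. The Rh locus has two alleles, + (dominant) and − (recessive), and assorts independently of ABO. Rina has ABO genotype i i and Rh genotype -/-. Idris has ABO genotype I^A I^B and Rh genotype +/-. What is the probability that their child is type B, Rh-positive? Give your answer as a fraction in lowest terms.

1/4

ABO cross i i × I^A I^B → offspring phenotypes: 1/2 A, 1/2 B.
Rh cross -/- × +/- → 1/2 Rh+, 1/2 Rh-.
Independent loci: P(type B, Rh-positive) = 1/2 × 1/2 = 1/4.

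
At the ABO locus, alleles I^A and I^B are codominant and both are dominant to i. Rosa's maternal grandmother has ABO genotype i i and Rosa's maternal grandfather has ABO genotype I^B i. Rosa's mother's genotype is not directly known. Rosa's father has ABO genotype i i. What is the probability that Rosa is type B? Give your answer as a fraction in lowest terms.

Rosa's mother's ABO genotype from i i × I^B i: 1/2 I^B i, 1/2 i i.
Crossing each possibility with the father i i and summing P(type B): 1/2·1/2 + 1/2·0 = 1/4.

1/4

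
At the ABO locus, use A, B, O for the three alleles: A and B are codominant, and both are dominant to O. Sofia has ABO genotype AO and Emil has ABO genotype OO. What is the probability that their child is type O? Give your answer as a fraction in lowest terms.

ABO cross AO × OO → offspring phenotypes: 1/2 O, 1/2 A.
So P(type O) = 1/2.

1/2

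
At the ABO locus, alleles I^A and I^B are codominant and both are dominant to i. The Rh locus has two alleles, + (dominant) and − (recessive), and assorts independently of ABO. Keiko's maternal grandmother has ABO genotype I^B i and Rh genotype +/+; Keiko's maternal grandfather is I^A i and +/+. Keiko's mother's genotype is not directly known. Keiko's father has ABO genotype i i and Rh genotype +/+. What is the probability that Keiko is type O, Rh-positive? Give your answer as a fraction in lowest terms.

Keiko's mother's ABO genotype from I^B i × I^A i: 1/4 I^A I^B, 1/4 I^A i, 1/4 I^B i, 1/4 i i.
Crossing each possibility with the father i i and summing P(type O): 1/4·0 + 1/4·1/2 + 1/4·1/2 + 1/4·1 = 1/2.
Similarly for Rh via the mother's Rh distribution: P(Rh+) = 1.
Independent loci: 1/2 × 1 = 1/2.

1/2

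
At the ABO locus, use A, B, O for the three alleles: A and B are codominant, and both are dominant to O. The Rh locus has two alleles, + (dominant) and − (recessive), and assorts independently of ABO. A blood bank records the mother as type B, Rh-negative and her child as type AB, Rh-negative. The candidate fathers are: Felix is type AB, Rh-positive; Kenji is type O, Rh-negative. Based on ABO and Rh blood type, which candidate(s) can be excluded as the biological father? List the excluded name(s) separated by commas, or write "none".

A candidate is excluded only if no genotype consistent with his phenotype could produce a type AB, Rh-negative child with a type B, Rh-negative mother.
Kenji (type O, Rh-): no genotype consistent with that phenotype can produce a type-AB Rh- child with a type-B mother.

Kenji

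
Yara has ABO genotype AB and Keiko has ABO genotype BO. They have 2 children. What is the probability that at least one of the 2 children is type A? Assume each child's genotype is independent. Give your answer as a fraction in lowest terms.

ABO cross AB × BO → 1/4 A, 1/2 B, 1/4 AB.
So P(type A) = 1/4 per child.
P(none) = (3/4)^2 = 9/16; P(at least one) = 1 − 9/16 = 7/16.

7/16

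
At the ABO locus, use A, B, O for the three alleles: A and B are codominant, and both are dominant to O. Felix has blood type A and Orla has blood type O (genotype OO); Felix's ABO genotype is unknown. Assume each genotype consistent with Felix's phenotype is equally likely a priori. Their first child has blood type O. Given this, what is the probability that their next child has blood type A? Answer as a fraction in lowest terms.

1/2

Possible genotypes: Felix ∈ {AA, AO}; Orla ∈ {OO}.
Weight each parental genotype pair by prior × P(type-O child):
  AO × OO: posterior weight 1; P(next child type A) = 1/2.
Weighted sum = 1/2.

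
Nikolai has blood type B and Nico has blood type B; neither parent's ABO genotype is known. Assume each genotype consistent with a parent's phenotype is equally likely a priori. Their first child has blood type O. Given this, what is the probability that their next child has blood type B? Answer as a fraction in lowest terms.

Possible genotypes: Nikolai ∈ {I^B I^B, I^B i}; Nico ∈ {I^B I^B, I^B i}.
Weight each parental genotype pair by prior × P(type-O child):
  I^B i × I^B i: posterior weight 1; P(next child type B) = 3/4.
Weighted sum = 3/4.

3/4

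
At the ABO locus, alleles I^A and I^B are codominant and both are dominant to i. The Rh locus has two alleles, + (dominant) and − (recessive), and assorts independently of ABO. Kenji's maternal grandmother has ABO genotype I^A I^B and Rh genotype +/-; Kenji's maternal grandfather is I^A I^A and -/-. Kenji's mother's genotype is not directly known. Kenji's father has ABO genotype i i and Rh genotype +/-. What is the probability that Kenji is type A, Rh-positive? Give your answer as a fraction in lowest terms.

Kenji's mother's ABO genotype from I^A I^B × I^A I^A: 1/2 I^A I^A, 1/2 I^A I^B.
Crossing each possibility with the father i i and summing P(type A): 1/2·1 + 1/2·1/2 = 3/4.
Similarly for Rh via the mother's Rh distribution: P(Rh+) = 5/8.
Independent loci: 3/4 × 5/8 = 15/32.

15/32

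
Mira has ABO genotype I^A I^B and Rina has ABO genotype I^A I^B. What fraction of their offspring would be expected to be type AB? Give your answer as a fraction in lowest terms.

ABO cross I^A I^B × I^A I^B → offspring phenotypes: 1/4 A, 1/4 B, 1/2 AB.
So P(type AB) = 1/2.

1/2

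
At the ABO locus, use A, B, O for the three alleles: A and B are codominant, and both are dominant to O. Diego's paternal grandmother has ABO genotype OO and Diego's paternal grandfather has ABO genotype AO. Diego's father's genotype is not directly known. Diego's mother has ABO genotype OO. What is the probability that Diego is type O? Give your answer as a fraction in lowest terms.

3/4

Diego's father's ABO genotype from OO × AO: 1/2 AO, 1/2 OO.
Crossing each possibility with the mother OO and summing P(type O): 1/2·1/2 + 1/2·1 = 3/4.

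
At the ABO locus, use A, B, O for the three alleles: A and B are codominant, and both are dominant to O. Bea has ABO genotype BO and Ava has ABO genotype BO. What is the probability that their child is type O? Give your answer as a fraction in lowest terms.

ABO cross BO × BO → offspring phenotypes: 1/4 O, 3/4 B.
So P(type O) = 1/4.

1/4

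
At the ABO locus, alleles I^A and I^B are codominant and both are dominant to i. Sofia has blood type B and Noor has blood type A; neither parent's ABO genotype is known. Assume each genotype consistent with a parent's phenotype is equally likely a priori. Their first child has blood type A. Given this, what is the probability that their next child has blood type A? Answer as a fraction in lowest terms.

Possible genotypes: Sofia ∈ {I^B I^B, I^B i}; Noor ∈ {I^A I^A, I^A i}.
Weight each parental genotype pair by prior × P(type-A child):
  I^B i × I^A I^A: posterior weight 2/3; P(next child type A) = 1/2.
  I^B i × I^A i: posterior weight 1/3; P(next child type A) = 1/4.
Weighted sum = 5/12.

5/12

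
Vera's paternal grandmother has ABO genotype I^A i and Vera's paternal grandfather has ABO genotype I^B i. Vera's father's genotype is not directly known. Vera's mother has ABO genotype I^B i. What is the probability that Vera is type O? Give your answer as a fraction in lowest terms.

1/4

Vera's father's ABO genotype from I^A i × I^B i: 1/4 I^A I^B, 1/4 I^A i, 1/4 I^B i, 1/4 i i.
Crossing each possibility with the mother I^B i and summing P(type O): 1/4·0 + 1/4·1/4 + 1/4·1/4 + 1/4·1/2 = 1/4.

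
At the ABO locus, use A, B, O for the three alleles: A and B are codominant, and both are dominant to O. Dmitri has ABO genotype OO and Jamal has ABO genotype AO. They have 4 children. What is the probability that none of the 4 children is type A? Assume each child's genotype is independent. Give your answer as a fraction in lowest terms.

1/16

ABO cross OO × AO → 1/2 O, 1/2 A.
So P(type A) = 1/2 per child.
P(not type A) = 1/2 for one child; (1/2)^4 = 1/16.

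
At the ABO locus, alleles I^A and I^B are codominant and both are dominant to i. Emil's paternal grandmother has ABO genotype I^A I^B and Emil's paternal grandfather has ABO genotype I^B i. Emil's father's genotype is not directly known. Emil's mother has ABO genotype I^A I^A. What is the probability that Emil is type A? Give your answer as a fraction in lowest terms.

1/2

Emil's father's ABO genotype from I^A I^B × I^B i: 1/4 I^A I^B, 1/4 I^A i, 1/4 I^B I^B, 1/4 I^B i.
Crossing each possibility with the mother I^A I^A and summing P(type A): 1/4·1/2 + 1/4·1 + 1/4·0 + 1/4·1/2 = 1/2.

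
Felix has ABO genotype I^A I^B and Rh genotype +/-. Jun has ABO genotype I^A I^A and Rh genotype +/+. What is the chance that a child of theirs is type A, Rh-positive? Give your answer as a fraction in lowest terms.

1/2

ABO cross I^A I^B × I^A I^A → offspring phenotypes: 1/2 A, 1/2 AB.
Rh cross +/- × +/+ → 1 Rh+.
Independent loci: P(type A, Rh-positive) = 1/2 × 1 = 1/2.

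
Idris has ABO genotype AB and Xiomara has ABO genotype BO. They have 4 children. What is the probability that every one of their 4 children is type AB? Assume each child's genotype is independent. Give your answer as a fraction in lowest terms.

ABO cross AB × BO → 1/4 A, 1/2 B, 1/4 AB.
So P(type AB) = 1/4 per child.
All 4 independent: (1/4)^4 = 1/256.

1/256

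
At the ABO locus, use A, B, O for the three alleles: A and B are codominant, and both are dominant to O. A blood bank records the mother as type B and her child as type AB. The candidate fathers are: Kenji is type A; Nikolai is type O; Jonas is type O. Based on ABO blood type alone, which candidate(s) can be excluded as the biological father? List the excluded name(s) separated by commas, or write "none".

Nikolai, Jonas

A candidate is excluded only if no genotype consistent with his phenotype could produce a type AB child with a type B mother.
Nikolai (type O): no genotype consistent with that phenotype can produce a type-AB child with a type-B mother.
Jonas (type O): no genotype consistent with that phenotype can produce a type-AB child with a type-B mother.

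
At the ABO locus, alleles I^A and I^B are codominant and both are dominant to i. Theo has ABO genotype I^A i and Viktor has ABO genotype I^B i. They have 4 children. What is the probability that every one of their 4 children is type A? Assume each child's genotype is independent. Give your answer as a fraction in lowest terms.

ABO cross I^A i × I^B i → 1/4 O, 1/4 A, 1/4 B, 1/4 AB.
So P(type A) = 1/4 per child.
All 4 independent: (1/4)^4 = 1/256.

1/256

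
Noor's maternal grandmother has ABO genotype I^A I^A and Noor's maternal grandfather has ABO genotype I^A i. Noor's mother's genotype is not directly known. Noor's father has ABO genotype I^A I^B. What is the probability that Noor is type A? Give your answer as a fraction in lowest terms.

1/2

Noor's mother's ABO genotype from I^A I^A × I^A i: 1/2 I^A I^A, 1/2 I^A i.
Crossing each possibility with the father I^A I^B and summing P(type A): 1/2·1/2 + 1/2·1/2 = 1/2.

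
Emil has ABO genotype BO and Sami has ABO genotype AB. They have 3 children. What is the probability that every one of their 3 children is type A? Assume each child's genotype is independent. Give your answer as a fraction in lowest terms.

ABO cross BO × AB → 1/4 A, 1/2 B, 1/4 AB.
So P(type A) = 1/4 per child.
All 3 independent: (1/4)^3 = 1/64.

1/64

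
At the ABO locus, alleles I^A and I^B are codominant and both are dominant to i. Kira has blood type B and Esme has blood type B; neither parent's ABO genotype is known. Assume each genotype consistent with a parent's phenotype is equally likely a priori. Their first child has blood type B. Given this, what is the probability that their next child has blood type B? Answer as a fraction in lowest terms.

Possible genotypes: Kira ∈ {I^B I^B, I^B i}; Esme ∈ {I^B I^B, I^B i}.
Weight each parental genotype pair by prior × P(type-B child):
  I^B I^B × I^B I^B: posterior weight 4/15; P(next child type B) = 1.
  I^B I^B × I^B i: posterior weight 4/15; P(next child type B) = 1.
  I^B i × I^B I^B: posterior weight 4/15; P(next child type B) = 1.
  I^B i × I^B i: posterior weight 1/5; P(next child type B) = 3/4.
Weighted sum = 19/20.

19/20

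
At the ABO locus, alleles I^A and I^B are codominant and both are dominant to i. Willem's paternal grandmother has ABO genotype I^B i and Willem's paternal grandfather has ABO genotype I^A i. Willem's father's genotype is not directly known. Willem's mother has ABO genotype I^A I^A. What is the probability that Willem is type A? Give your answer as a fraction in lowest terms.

Willem's father's ABO genotype from I^B i × I^A i: 1/4 I^A I^B, 1/4 I^A i, 1/4 I^B i, 1/4 i i.
Crossing each possibility with the mother I^A I^A and summing P(type A): 1/4·1/2 + 1/4·1 + 1/4·1/2 + 1/4·1 = 3/4.

3/4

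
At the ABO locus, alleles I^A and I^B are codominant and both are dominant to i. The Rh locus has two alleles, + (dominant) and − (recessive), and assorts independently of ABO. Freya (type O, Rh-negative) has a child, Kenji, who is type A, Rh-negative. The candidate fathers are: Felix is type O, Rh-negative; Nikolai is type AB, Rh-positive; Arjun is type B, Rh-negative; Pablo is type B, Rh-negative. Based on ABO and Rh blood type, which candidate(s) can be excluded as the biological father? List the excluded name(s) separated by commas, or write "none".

Felix, Arjun, Pablo

A candidate is excluded only if no genotype consistent with his phenotype could produce a type A, Rh-negative child with a type O, Rh-negative mother.
Felix (type O, Rh-): no genotype consistent with that phenotype can produce a type-A Rh- child with a type-O mother.
Arjun (type B, Rh-): no genotype consistent with that phenotype can produce a type-A Rh- child with a type-O mother.
Pablo (type B, Rh-): no genotype consistent with that phenotype can produce a type-A Rh- child with a type-O mother.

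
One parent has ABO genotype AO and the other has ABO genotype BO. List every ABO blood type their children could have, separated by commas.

Gametes from AO × BO give offspring ABO genotypes AB, AO, BO, OO, i.e. phenotypes O, A, B, AB.

O, A, B, AB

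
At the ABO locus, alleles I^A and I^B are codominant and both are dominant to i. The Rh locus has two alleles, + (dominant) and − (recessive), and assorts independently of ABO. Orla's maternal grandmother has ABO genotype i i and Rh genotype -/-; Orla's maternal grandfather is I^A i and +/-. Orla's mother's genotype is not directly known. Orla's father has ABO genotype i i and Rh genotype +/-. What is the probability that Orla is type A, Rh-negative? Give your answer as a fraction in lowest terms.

3/32

Orla's mother's ABO genotype from i i × I^A i: 1/2 I^A i, 1/2 i i.
Crossing each possibility with the father i i and summing P(type A): 1/2·1/2 + 1/2·0 = 1/4.
Similarly for Rh via the mother's Rh distribution: P(Rh-) = 3/8.
Independent loci: 1/4 × 3/8 = 3/32.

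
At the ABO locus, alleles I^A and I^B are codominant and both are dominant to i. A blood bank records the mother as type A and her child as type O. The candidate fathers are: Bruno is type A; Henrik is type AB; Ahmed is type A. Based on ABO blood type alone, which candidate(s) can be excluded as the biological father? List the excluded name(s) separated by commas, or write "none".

A candidate is excluded only if no genotype consistent with his phenotype could produce a type O child with a type A mother.
Henrik (type AB): no genotype consistent with that phenotype can produce a type-O child with a type-A mother.

Henrik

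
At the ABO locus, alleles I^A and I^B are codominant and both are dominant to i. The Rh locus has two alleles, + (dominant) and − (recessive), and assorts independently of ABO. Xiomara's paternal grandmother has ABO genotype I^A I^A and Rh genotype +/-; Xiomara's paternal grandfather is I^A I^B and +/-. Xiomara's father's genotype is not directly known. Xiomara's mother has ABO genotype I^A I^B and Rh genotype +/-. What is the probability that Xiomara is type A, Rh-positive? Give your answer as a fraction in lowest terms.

9/32

Xiomara's father's ABO genotype from I^A I^A × I^A I^B: 1/2 I^A I^A, 1/2 I^A I^B.
Crossing each possibility with the mother I^A I^B and summing P(type A): 1/2·1/2 + 1/2·1/4 = 3/8.
Similarly for Rh via the father's Rh distribution: P(Rh+) = 3/4.
Independent loci: 3/8 × 3/4 = 9/32.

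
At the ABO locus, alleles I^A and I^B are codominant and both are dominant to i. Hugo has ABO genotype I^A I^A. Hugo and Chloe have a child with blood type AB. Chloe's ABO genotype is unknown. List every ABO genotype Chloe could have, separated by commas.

I^A I^B, I^B I^B, I^B i

For each candidate genotype of Chloe, check whether crossing it with I^A I^A can produce every observed child phenotype.
  I^A I^A → possible child types {A} ✗
  I^A I^B → possible child types {A, AB} ✓
  I^A i → possible child types {A} ✗
  I^B I^B → possible child types {AB} ✓
  I^B i → possible child types {A, AB} ✓
  i i → possible child types {A} ✗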